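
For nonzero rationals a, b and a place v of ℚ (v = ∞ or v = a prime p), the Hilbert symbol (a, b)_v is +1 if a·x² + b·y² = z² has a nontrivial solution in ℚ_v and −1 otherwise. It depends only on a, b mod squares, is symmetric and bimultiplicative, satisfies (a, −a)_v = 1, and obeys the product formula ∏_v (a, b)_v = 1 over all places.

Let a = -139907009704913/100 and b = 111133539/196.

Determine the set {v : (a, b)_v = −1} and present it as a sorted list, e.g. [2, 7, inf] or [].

[2, 29]

Mod squares: a ≡ -17, b ≡ 11339. Check v ∈ {∞, 2, 3, 5, 7, 11, 17, 23, 29}.
v=3: a=3^0·(≡1), b=3^4·(≡2) mod 3; (1|3)=+1, (2|3)=-1; (−1)^{0·4·1}·(+1)^4·(-1)^0 = +1.
v=23: a=23^4·(≡13), b=23^1·(≡14) mod 23; (13|23)=+1, (14|23)=-1; (−1)^{4·1·11}·(+1)^1·(-1)^4 = +1.
v=17: a=17^3·(≡15), b=17^1·(≡4) mod 17; (15|17)=+1, (4|17)=+1; (−1)^{3·1·8}·(+1)^1·(+1)^3 = +1.
v=29: a=29^2·(≡17), b=29^1·(≡2) mod 29; (17|29)=-1, (2|29)=-1; (−1)^{2·1·14}·(-1)^1·(-1)^2 = -1.
v=11: a=11^2·(≡9), b=11^2·(≡4) mod 11; (9|11)=+1, (4|11)=+1; (−1)^{2·2·5}·(+1)^2·(+1)^2 = +1.
v=7: a=7^0·(≡2), b=7^-2·(≡5) mod 7; (2|7)=+1, (5|7)=-1; (−1)^{0·-2·3}·(+1)^-2·(-1)^0 = +1.
v=2: v_2(a)=-2, v_2(b)=-2; units ≡ 7, 3 (mod 8); ε·ε+αω+βω = 1·1+-2·1+-2·0 ≡ 1  ⇒  (a,b)_2 = -1.
v=∞: -17 < 0 and 11339 > 0  ⇒  (a,b)_∞ = +1.
v=5: a=5^-2·(≡3), b=5^0·(≡4) mod 5; (3|5)=-1, (4|5)=+1; (−1)^{-2·0·2}·(-1)^0·(+1)^-2 = +1.
|Ram(-17, 11339)| = 2, even; anisotropic at {2, 29}.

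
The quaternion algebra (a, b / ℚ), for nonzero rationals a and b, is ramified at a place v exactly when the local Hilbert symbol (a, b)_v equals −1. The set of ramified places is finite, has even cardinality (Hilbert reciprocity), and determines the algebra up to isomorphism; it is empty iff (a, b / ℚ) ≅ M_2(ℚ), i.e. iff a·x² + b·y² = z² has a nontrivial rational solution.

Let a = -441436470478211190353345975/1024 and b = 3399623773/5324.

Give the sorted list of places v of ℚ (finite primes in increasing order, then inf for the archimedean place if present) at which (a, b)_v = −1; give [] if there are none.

Mod squares: a ≡ -17670571919, b ≡ 4515863. Check v ∈ {∞, 2, 5, 7, 11, 13, 17, 19, 31, 41, 43}.
v=43: a=43^1·(≡5), b=43^0·(≡27) mod 43; (5|43)=-1, (27|43)=-1; (−1)^{1·0·21}·(-1)^0·(-1)^1 = -1.
v=17: a=17^3·(≡16), b=17^1·(≡6) mod 17; (16|17)=+1, (6|17)=-1; (−1)^{3·1·8}·(+1)^1·(-1)^3 = -1.
v=7: a=7^3·(≡2), b=7^2·(≡1) mod 7; (2|7)=+1, (1|7)=+1; (−1)^{3·2·3}·(+1)^2·(+1)^3 = +1.
v=13: a=13^1·(≡2), b=13^2·(≡3) mod 13; (2|13)=-1, (3|13)=+1; (−1)^{1·2·6}·(-1)^2·(+1)^1 = +1.
v=11: a=11^3·(≡8), b=11^-3·(≡10) mod 11; (8|11)=-1, (10|11)=-1; (−1)^{3·-3·5}·(-1)^-3·(-1)^3 = -1.
v=19: a=19^3·(≡16), b=19^1·(≡16) mod 19; (16|19)=+1, (16|19)=+1; (−1)^{3·1·9}·(+1)^1·(+1)^3 = -1.
v=2: v_2(a)=-10, v_2(b)=-2; units ≡ 1, 7 (mod 8); ε·ε+αω+βω = 0·1+-10·0+-2·0 ≡ 0  ⇒  (a,b)_2 = +1.
v=41: a=41^3·(≡15), b=41^1·(≡22) mod 41; (15|41)=-1, (22|41)=-1; (−1)^{3·1·20}·(-1)^1·(-1)^3 = +1.
v=∞: -17670571919 < 0 and 4515863 > 0  ⇒  (a,b)_∞ = +1.
v=5: a=5^2·(≡4), b=5^0·(≡2) mod 5; (4|5)=+1, (2|5)=-1; (−1)^{2·0·2}·(+1)^0·(-1)^2 = +1.
v=31: a=31^3·(≡24), b=31^1·(≡28) mod 31; (24|31)=-1, (28|31)=+1; (−1)^{3·1·15}·(-1)^1·(+1)^3 = +1.
|Ram(-17670571919, 4515863)| = 4, even; anisotropic at {11, 17, 19, 43}.

[11, 17, 19, 43]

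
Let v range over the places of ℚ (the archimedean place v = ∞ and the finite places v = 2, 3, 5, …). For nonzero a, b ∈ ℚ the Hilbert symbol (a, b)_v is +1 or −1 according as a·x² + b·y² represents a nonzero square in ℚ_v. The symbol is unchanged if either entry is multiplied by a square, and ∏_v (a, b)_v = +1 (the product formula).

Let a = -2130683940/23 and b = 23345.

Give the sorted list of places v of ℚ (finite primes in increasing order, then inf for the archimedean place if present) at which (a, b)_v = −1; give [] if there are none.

[19, 29]

Mod squares: a ≡ -151252255, b ≡ 23345. Check v ∈ {∞, 2, 3, 5, 7, 11, 19, 23, 29, 31}.
v=7: a=7^1·(≡1), b=7^1·(≡3) mod 7; (1|7)=+1, (3|7)=-1; (−1)^{1·1·3}·(+1)^1·(-1)^1 = +1.
v=19: a=19^1·(≡2), b=19^0·(≡13) mod 19; (2|19)=-1, (13|19)=-1; (−1)^{1·0·9}·(-1)^0·(-1)^1 = -1.
v=11: a=11^1·(≡9), b=11^0·(≡3) mod 11; (9|11)=+1, (3|11)=+1; (−1)^{1·0·5}·(+1)^0·(+1)^1 = +1.
v=31: a=31^1·(≡19), b=31^0·(≡2) mod 31; (19|31)=+1, (2|31)=+1; (−1)^{1·0·15}·(+1)^0·(+1)^1 = +1.
v=∞: -151252255 < 0 and 23345 > 0  ⇒  (a,b)_∞ = +1.
v=2: v_2(a)=2, v_2(b)=0; units ≡ 1, 1 (mod 8); ε·ε+αω+βω = 0·0+2·0+0·0 ≡ 0  ⇒  (a,b)_2 = +1.
v=5: a=5^1·(≡4), b=5^1·(≡4) mod 5; (4|5)=+1, (4|5)=+1; (−1)^{1·1·2}·(+1)^1·(+1)^1 = +1.
v=23: a=23^-1·(≡19), b=23^1·(≡3) mod 23; (19|23)=-1, (3|23)=+1; (−1)^{-1·1·11}·(-1)^1·(+1)^-1 = +1.
v=3: a=3^4·(≡2), b=3^0·(≡2) mod 3; (2|3)=-1, (2|3)=-1; (−1)^{4·0·1}·(-1)^0·(-1)^4 = +1.
v=29: a=29^1·(≡2), b=29^1·(≡22) mod 29; (2|29)=-1, (22|29)=+1; (−1)^{1·1·14}·(-1)^1·(+1)^1 = -1.
|Ram(-151252255, 23345)| = 2, even; anisotropic at {19, 29}.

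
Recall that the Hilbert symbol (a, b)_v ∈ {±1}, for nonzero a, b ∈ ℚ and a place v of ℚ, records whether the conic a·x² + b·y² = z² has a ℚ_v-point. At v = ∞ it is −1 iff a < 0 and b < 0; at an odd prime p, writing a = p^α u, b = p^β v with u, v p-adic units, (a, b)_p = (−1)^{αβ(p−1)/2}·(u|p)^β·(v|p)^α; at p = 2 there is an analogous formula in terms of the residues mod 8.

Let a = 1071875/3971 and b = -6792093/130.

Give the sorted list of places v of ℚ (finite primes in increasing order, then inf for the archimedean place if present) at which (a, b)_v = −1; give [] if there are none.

Mod squares: a ≡ 385, b ≡ -10010. Check v ∈ {∞, 2, 3, 5, 7, 11, 13, 19}.
v=13: a=13^0·(≡2), b=13^-1·(≡3) mod 13; (2|13)=-1, (3|13)=+1; (−1)^{0·-1·6}·(-1)^-1·(+1)^0 = -1.
v=∞: 385 > 0 and -10010 < 0  ⇒  (a,b)_∞ = +1.
v=7: a=7^3·(≡5), b=7^1·(≡5) mod 7; (5|7)=-1, (5|7)=-1; (−1)^{3·1·3}·(-1)^1·(-1)^3 = -1.
v=11: a=11^-1·(≡10), b=11^3·(≡5) mod 11; (10|11)=-1, (5|11)=+1; (−1)^{-1·3·5}·(-1)^3·(+1)^-1 = +1.
v=19: a=19^-2·(≡6), b=19^0·(≡10) mod 19; (6|19)=+1, (10|19)=-1; (−1)^{-2·0·9}·(+1)^0·(-1)^-2 = +1.
v=5: a=5^5·(≡3), b=5^-1·(≡2) mod 5; (3|5)=-1, (2|5)=-1; (−1)^{5·-1·2}·(-1)^-1·(-1)^5 = +1.
v=3: a=3^0·(≡1), b=3^6·(≡1) mod 3; (1|3)=+1, (1|3)=+1; (−1)^{0·6·1}·(+1)^6·(+1)^0 = +1.
v=2: v_2(a)=0, v_2(b)=-1; units ≡ 1, 3 (mod 8); ε·ε+αω+βω = 0·1+0·1+-1·0 ≡ 0  ⇒  (a,b)_2 = +1.
Ram(385, -10010) = {7, 13}; no ℚ_7-point on the conic.

[7, 13]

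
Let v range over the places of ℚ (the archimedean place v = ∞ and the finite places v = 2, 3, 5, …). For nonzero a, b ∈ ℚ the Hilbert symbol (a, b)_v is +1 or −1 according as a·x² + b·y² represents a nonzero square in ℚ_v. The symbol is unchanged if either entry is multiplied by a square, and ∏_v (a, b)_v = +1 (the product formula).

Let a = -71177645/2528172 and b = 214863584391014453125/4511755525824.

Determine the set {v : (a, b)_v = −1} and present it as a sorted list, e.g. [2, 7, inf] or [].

Mod squares: a ≡ -15, b ≡ 6783. Check v ∈ {∞, 2, 3, 5, 7, 11, 17, 19}.
v=19: a=19^0·(≡9), b=19^1·(≡15) mod 19; (9|19)=+1, (15|19)=-1; (−1)^{0·1·9}·(+1)^1·(-1)^0 = +1.
v=5: a=5^1·(≡3), b=5^8·(≡3) mod 5; (3|5)=-1, (3|5)=-1; (−1)^{1·8·2}·(-1)^8·(-1)^1 = -1.
v=17: a=17^-2·(≡8), b=17^-3·(≡16) mod 17; (8|17)=+1, (16|17)=+1; (−1)^{-2·-3·8}·(+1)^-3·(+1)^-2 = +1.
v=∞: -15 < 0 and 6783 > 0  ⇒  (a,b)_∞ = +1.
v=11: a=11^2·(≡10), b=11^4·(≡6) mod 11; (10|11)=-1, (6|11)=-1; (−1)^{2·4·5}·(-1)^4·(-1)^2 = +1.
v=3: a=3^-7·(≡1), b=3^-15·(≡2) mod 3; (1|3)=+1, (2|3)=-1; (−1)^{-7·-15·1}·(+1)^-15·(-1)^-7 = +1.
v=2: v_2(a)=-2, v_2(b)=-6; units ≡ 1, 7 (mod 8); ε·ε+αω+βω = 0·1+-2·0+-6·0 ≡ 0  ⇒  (a,b)_2 = +1.
v=7: a=7^6·(≡6), b=7^11·(≡3) mod 7; (6|7)=-1, (3|7)=-1; (−1)^{6·11·3}·(-1)^11·(-1)^6 = -1.
Ram(-15, 6783) = {5, 7}; no ℚ_5-point on the conic.

[5, 7]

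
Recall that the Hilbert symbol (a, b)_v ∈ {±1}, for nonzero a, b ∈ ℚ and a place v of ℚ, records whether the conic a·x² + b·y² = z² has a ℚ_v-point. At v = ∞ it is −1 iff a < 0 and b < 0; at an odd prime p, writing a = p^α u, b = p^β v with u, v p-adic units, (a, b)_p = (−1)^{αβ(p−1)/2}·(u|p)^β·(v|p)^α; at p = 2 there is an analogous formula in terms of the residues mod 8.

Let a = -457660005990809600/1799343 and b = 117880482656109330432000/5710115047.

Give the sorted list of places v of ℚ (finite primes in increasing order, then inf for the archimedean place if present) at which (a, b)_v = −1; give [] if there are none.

[5, 11]

(a, b) ≡ (-1463, 2860165) mod (ℚ^×)²; places V = {2, 3, 5, 7, 11, 13, 17, 19, 23, ∞}.
(a,b)_3: α=-2, u≡1; β=2, v≡1 (mod 3); (1|3)=+1, (1|3)=+1; sign (−1)^0·+1^2·+1^-2 = +1.
(a,b)_19: α=1, u≡15; β=1, v≡5 (mod 19); (15|19)=-1, (5|19)=+1; sign (−1)^1·-1^1·+1^1 = +1.
(a,b)_17: α=4, u≡8; β=5, v≡2 (mod 17); (8|17)=+1, (2|17)=+1; sign (−1)^0·+1^5·+1^4 = +1.
(a,b)_7: α=-1, u≡4; β=-1, v≡5 (mod 7); (4|7)=+1, (5|7)=-1; sign (−1)^1·+1^-1·-1^-1 = +1.
(a,b)_5: α=2, u≡2; β=3, v≡3 (mod 5); (2|5)=-1, (3|5)=-1; sign (−1)^0·-1^3·-1^2 = -1.
(a,b)_∞: sgn(-1463)=−, sgn(2860165)=+, so +1.
(a,b)_13: α=-4, u≡2; β=-8, v≡9 (mod 13); (2|13)=-1, (9|13)=+1; sign (−1)^0·-1^-8·+1^-4 = +1.
(a,b)_2: α=14, β=20; u≡1, v≡5 (mod 8); ε(u)ε(v)=0·0, αω(v)=14·1, βω(u)=20·0; sum ≡ 0  ⇒  +1.
(a,b)_23: α=2, u≡4; β=1, v≡15 (mod 23); (4|23)=+1, (15|23)=-1; sign (−1)^0·+1^1·-1^2 = +1.
(a,b)_11: α=3, u≡6; β=5, v≡2 (mod 11); (6|11)=-1, (2|11)=-1; sign (−1)^1·-1^5·-1^3 = -1.
Ram(-1463, 2860165) = {5, 11}; no ℚ_5-point on the conic.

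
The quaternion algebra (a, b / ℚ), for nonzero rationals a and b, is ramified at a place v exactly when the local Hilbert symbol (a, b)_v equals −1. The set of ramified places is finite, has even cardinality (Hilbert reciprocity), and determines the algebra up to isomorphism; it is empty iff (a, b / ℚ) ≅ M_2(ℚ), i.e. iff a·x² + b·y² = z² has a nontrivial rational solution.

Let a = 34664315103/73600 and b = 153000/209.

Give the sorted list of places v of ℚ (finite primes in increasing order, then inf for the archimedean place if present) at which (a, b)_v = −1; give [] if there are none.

[2, 5, 11, 17]

(a, b) ≡ (5066578, 35530) mod (ℚ^×)²; places V = {2, 3, 5, 11, 17, 19, 23, 31, ∞}.
(a,b)_3: α=2, u≡1; β=2, v≡1 (mod 3); (1|3)=+1, (1|3)=+1; sign (−1)^0·+1^2·+1^2 = +1.
(a,b)_23: α=-1, u≡7; β=0, v≡2 (mod 23); (7|23)=-1, (2|23)=+1; sign (−1)^0·-1^0·+1^-1 = +1.
(a,b)_5: α=-2, u≡2; β=3, v≡1 (mod 5); (2|5)=-1, (1|5)=+1; sign (−1)^0·-1^3·+1^-2 = -1.
(a,b)_17: α=3, u≡10; β=1, v≡15 (mod 17); (10|17)=-1, (15|17)=+1; sign (−1)^0·-1^1·+1^3 = -1.
(a,b)_31: α=1, u≡13; β=0, v≡2 (mod 31); (13|31)=-1, (2|31)=+1; sign (−1)^0·-1^0·+1^1 = +1.
(a,b)_11: α=3, u≡7; β=-1, v≡7 (mod 11); (7|11)=-1, (7|11)=-1; sign (−1)^1·-1^-1·-1^3 = -1.
(a,b)_19: α=1, u≡11; β=-1, v≡8 (mod 19); (11|19)=+1, (8|19)=-1; sign (−1)^1·+1^-1·-1^1 = +1.
(a,b)_∞: sgn(5066578)=+, sgn(35530)=+, so +1.
(a,b)_2: α=-7, β=3; u≡1, v≡5 (mod 8); ε(u)ε(v)=0·0, αω(v)=-7·1, βω(u)=3·0; sum ≡ 1  ⇒  -1.
(5066578, 35530 / ℚ) ramifies at {2, 5, 11, 17}: a division algebra.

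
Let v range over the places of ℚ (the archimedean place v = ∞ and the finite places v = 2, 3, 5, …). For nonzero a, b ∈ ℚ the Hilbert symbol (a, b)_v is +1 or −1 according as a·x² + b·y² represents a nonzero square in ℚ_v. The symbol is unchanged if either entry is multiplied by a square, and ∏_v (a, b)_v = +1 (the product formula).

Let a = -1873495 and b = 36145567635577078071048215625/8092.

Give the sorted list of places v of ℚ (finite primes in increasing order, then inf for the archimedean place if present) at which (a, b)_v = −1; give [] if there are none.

[5, 7, 13, 19, 31, 47]

Mod squares: a ≡ -1873495, b ≡ 439478836615. Check v ∈ {∞, 2, 3, 5, 7, 13, 17, 19, 23, 31, 37, 41, 47}.
v=31: a=31^0·(≡21), b=31^1·(≡27) mod 31; (21|31)=-1, (27|31)=-1; (−1)^{0·1·15}·(-1)^1·(-1)^0 = -1.
v=19: a=19^1·(≡5), b=19^3·(≡17) mod 19; (5|19)=+1, (17|19)=+1; (−1)^{1·3·9}·(+1)^3·(+1)^1 = -1.
v=3: a=3^0·(≡2), b=3^8·(≡1) mod 3; (2|3)=-1, (1|3)=+1; (−1)^{0·8·1}·(-1)^8·(+1)^0 = +1.
v=13: a=13^1·(≡3), b=13^3·(≡2) mod 13; (3|13)=+1, (2|13)=-1; (−1)^{1·3·6}·(+1)^3·(-1)^1 = -1.
v=7: a=7^0·(≡6), b=7^-1·(≡2) mod 7; (6|7)=-1, (2|7)=+1; (−1)^{0·-1·3}·(-1)^-1·(+1)^0 = -1.
v=∞: -1873495 < 0 and 439478836615 > 0  ⇒  (a,b)_∞ = +1.
v=23: a=23^0·(≡16), b=23^1·(≡2) mod 23; (16|23)=+1, (2|23)=+1; (−1)^{0·1·11}·(+1)^1·(+1)^0 = +1.
v=5: a=5^1·(≡1), b=5^5·(≡2) mod 5; (1|5)=+1, (2|5)=-1; (−1)^{1·5·2}·(+1)^5·(-1)^1 = -1.
v=17: a=17^0·(≡7), b=17^-2·(≡1) mod 17; (7|17)=-1, (1|17)=+1; (−1)^{0·-2·8}·(-1)^-2·(+1)^0 = +1.
v=2: v_2(a)=0, v_2(b)=-2; units ≡ 1, 7 (mod 8); ε·ε+αω+βω = 0·1+0·0+-2·0 ≡ 0  ⇒  (a,b)_2 = +1.
v=41: a=41^1·(≡20), b=41^3·(≡20) mod 41; (20|41)=+1, (20|41)=+1; (−1)^{1·3·20}·(+1)^3·(+1)^1 = +1.
v=47: a=47^0·(≡19), b=47^1·(≡32) mod 47; (19|47)=-1, (32|47)=+1; (−1)^{0·1·23}·(-1)^1·(+1)^0 = -1.
v=37: a=37^1·(≡18), b=37^3·(≡19) mod 37; (18|37)=-1, (19|37)=-1; (−1)^{1·3·18}·(-1)^3·(-1)^1 = +1.
|Ram(-1873495, 439478836615)| = 6, even; anisotropic at {5, 7, 13, 19, 31, 47}.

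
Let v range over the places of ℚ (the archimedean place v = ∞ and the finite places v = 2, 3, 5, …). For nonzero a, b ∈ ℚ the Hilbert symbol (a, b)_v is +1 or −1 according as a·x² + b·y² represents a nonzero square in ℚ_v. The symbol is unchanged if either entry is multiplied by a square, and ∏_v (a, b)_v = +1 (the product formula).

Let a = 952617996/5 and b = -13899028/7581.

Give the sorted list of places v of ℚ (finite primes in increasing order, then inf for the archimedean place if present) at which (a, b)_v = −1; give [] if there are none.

Mod squares: a ≡ 55, b ≡ -273. Check v ∈ {∞, 2, 3, 5, 7, 11, 13, 19, 47}.
v=13: a=13^0·(≡1), b=13^1·(≡8) mod 13; (1|13)=+1, (8|13)=-1; (−1)^{0·1·6}·(+1)^1·(-1)^0 = +1.
v=7: a=7^0·(≡3), b=7^-1·(≡5) mod 7; (3|7)=-1, (5|7)=-1; (−1)^{0·-1·3}·(-1)^-1·(-1)^0 = -1.
v=11: a=11^3·(≡9), b=11^2·(≡8) mod 11; (9|11)=+1, (8|11)=-1; (−1)^{3·2·5}·(+1)^2·(-1)^3 = -1.
v=19: a=19^0·(≡1), b=19^-2·(≡2) mod 19; (1|19)=+1, (2|19)=-1; (−1)^{0·-2·9}·(+1)^-2·(-1)^0 = +1.
v=47: a=47^2·(≡32), b=47^2·(≡34) mod 47; (32|47)=+1, (34|47)=+1; (−1)^{2·2·23}·(+1)^2·(+1)^2 = +1.
v=5: a=5^-1·(≡1), b=5^0·(≡2) mod 5; (1|5)=+1, (2|5)=-1; (−1)^{-1·0·2}·(+1)^0·(-1)^-1 = -1.
v=2: v_2(a)=2, v_2(b)=2; units ≡ 7, 7 (mod 8); ε·ε+αω+βω = 1·1+2·0+2·0 ≡ 1  ⇒  (a,b)_2 = -1.
v=∞: 55 > 0 and -273 < 0  ⇒  (a,b)_∞ = +1.
v=3: a=3^4·(≡1), b=3^-1·(≡2) mod 3; (1|3)=+1, (2|3)=-1; (−1)^{4·-1·1}·(+1)^-1·(-1)^4 = +1.
(55, -273 / ℚ) ramifies at {2, 5, 7, 11}: a division algebra.

[2, 5, 7, 11]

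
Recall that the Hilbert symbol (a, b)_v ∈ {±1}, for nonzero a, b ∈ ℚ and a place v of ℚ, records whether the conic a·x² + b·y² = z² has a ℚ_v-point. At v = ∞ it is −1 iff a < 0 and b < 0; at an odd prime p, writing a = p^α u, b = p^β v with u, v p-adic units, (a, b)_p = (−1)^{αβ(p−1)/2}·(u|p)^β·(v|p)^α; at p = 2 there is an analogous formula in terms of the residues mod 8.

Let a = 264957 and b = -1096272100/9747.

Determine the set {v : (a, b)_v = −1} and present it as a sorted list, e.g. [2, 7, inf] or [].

(a, b) ≡ (264957, -3) mod (ℚ^×)²; places V = {2, 3, 5, 7, 11, 19, 31, 37, 43, ∞}.
(a,b)_37: α=1, u≡20; β=0, v≡10 (mod 37); (20|37)=-1, (10|37)=+1; sign (−1)^0·-1^0·+1^1 = +1.
(a,b)_2: α=0, β=2; u≡5, v≡5 (mod 8); ε(u)ε(v)=0·0, αω(v)=0·1, βω(u)=2·1; sum ≡ 0  ⇒  +1.
(a,b)_11: α=1, u≡8; β=2, v≡6 (mod 11); (8|11)=-1, (6|11)=-1; sign (−1)^0·-1^2·-1^1 = -1.
(a,b)_∞: sgn(264957)=+, sgn(-3)=−, so +1.
(a,b)_19: α=0, u≡2; β=-2, v≡1 (mod 19); (2|19)=-1, (1|19)=+1; sign (−1)^0·-1^-2·+1^0 = +1.
(a,b)_31: α=1, u≡22; β=0, v≡14 (mod 31); (22|31)=-1, (14|31)=+1; sign (−1)^0·-1^0·+1^1 = +1.
(a,b)_43: α=0, u≡34; β=2, v≡38 (mod 43); (34|43)=-1, (38|43)=+1; sign (−1)^0·-1^2·+1^0 = +1.
(a,b)_7: α=1, u≡2; β=2, v≡1 (mod 7); (2|7)=+1, (1|7)=+1; sign (−1)^0·+1^2·+1^1 = +1.
(a,b)_5: α=0, u≡2; β=2, v≡3 (mod 5); (2|5)=-1, (3|5)=-1; sign (−1)^0·-1^2·-1^0 = +1.
(a,b)_3: α=1, u≡2; β=-3, v≡2 (mod 3); (2|3)=-1, (2|3)=-1; sign (−1)^1·-1^-3·-1^1 = -1.
(264957, -3 / ℚ) ramifies at {3, 11}: a division algebra.

[3, 11]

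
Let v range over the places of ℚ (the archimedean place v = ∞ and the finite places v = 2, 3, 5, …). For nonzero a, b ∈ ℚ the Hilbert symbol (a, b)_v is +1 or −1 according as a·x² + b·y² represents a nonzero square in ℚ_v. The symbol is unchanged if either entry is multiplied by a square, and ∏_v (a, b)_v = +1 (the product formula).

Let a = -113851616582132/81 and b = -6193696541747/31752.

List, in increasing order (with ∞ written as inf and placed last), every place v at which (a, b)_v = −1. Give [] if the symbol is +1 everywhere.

[2, 13, 17, 19, 37, inf]

Mod squares: a ≡ -4816253, b ≡ -479446. Check v ∈ {∞, 2, 3, 7, 11, 13, 17, 19, 23, 31, 37}.
v=2: v_2(a)=2, v_2(b)=-3; units ≡ 3, 5 (mod 8); ε·ε+αω+βω = 1·0+2·1+-3·1 ≡ 1  ⇒  (a,b)_2 = -1.
v=11: a=11^2·(≡9), b=11^1·(≡7) mod 11; (9|11)=+1, (7|11)=-1; (−1)^{2·1·5}·(+1)^1·(-1)^2 = +1.
v=13: a=13^3·(≡5), b=13^2·(≡6) mod 13; (5|13)=-1, (6|13)=-1; (−1)^{3·2·6}·(-1)^2·(-1)^3 = -1.
v=19: a=19^1·(≡5), b=19^1·(≡11) mod 19; (5|19)=+1, (11|19)=+1; (−1)^{1·1·9}·(+1)^1·(+1)^1 = -1.
v=7: a=7^0·(≡3), b=7^-2·(≡5) mod 7; (3|7)=-1, (5|7)=-1; (−1)^{0·-2·3}·(-1)^-2·(-1)^0 = +1.
v=23: a=23^0·(≡16), b=23^2·(≡6) mod 23; (16|23)=+1, (6|23)=+1; (−1)^{0·2·11}·(+1)^2·(+1)^0 = +1.
v=3: a=3^-4·(≡1), b=3^-4·(≡2) mod 3; (1|3)=+1, (2|3)=-1; (−1)^{-4·-4·1}·(+1)^-4·(-1)^-4 = +1.
v=31: a=31^1·(≡20), b=31^1·(≡6) mod 31; (20|31)=+1, (6|31)=-1; (−1)^{1·1·15}·(+1)^1·(-1)^1 = +1.
v=∞: -4816253 < 0 and -479446 < 0  ⇒  (a,b)_∞ = -1.
v=17: a=17^3·(≡9), b=17^2·(≡14) mod 17; (9|17)=+1, (14|17)=-1; (−1)^{3·2·8}·(+1)^2·(-1)^3 = -1.
v=37: a=37^1·(≡4), b=37^1·(≡5) mod 37; (4|37)=+1, (5|37)=-1; (−1)^{1·1·18}·(+1)^1·(-1)^1 = -1.
|Ram(-4816253, -479446)| = 6, even; anisotropic at {2, 13, 17, 19, 37, ∞}.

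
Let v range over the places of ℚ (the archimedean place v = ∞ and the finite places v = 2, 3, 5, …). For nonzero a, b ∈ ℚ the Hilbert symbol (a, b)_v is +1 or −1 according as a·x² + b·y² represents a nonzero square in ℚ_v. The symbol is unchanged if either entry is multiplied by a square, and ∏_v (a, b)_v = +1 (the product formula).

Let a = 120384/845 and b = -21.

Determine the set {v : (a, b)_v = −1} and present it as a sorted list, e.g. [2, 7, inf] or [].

[]

(a, b) ≡ (1045, -21) mod (ℚ^×)²; places V = {2, 3, 5, 7, 11, 13, 19, ∞}.
(a,b)_5: α=-1, u≡1; β=0, v≡4 (mod 5); (1|5)=+1, (4|5)=+1; sign (−1)^0·+1^0·+1^-1 = +1.
(a,b)_19: α=1, u≡1; β=0, v≡17 (mod 19); (1|19)=+1, (17|19)=+1; sign (−1)^0·+1^0·+1^1 = +1.
(a,b)_2: α=6, β=0; u≡5, v≡3 (mod 8); ε(u)ε(v)=0·1, αω(v)=6·1, βω(u)=0·1; sum ≡ 0  ⇒  +1.
(a,b)_13: α=-2, u≡6; β=0, v≡5 (mod 13); (6|13)=-1, (5|13)=-1; sign (−1)^0·-1^0·-1^-2 = +1.
(a,b)_11: α=1, u≡6; β=0, v≡1 (mod 11); (6|11)=-1, (1|11)=+1; sign (−1)^0·-1^0·+1^1 = +1.
(a,b)_7: α=0, u≡1; β=1, v≡4 (mod 7); (1|7)=+1, (4|7)=+1; sign (−1)^0·+1^1·+1^0 = +1.
(a,b)_∞: sgn(1045)=+, sgn(-21)=−, so +1.
(a,b)_3: α=2, u≡1; β=1, v≡2 (mod 3); (1|3)=+1, (2|3)=-1; sign (−1)^0·+1^1·-1^2 = +1.
Ram(a, b) = ∅: the form 1045·x² + -21·y² − z² is isotropic over every ℚ_v, so by Hasse–Minkowski it is isotropic over ℚ.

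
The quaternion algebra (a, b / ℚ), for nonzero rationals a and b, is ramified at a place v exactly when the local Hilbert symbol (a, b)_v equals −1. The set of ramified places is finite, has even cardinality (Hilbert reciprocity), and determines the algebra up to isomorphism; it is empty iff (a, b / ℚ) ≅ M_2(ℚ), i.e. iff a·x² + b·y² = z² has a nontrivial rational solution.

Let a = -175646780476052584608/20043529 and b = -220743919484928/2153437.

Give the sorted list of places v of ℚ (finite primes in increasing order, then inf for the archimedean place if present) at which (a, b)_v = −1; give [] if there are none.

Mod squares: a ≡ -138, b ≡ -9269. Check v ∈ {∞, 2, 3, 7, 11, 13, 23, 31, 37}.
v=23: a=23^5·(≡15), b=23^3·(≡15) mod 23; (15|23)=-1, (15|23)=-1; (−1)^{5·3·11}·(-1)^3·(-1)^5 = -1.
v=37: a=37^-2·(≡16), b=37^-2·(≡35) mod 37; (16|37)=+1, (35|37)=-1; (−1)^{-2·-2·18}·(+1)^-2·(-1)^-2 = +1.
v=2: v_2(a)=5, v_2(b)=14; units ≡ 3, 3 (mod 8); ε·ε+αω+βω = 1·1+5·1+14·1 ≡ 0  ⇒  (a,b)_2 = +1.
v=11: a=11^-4·(≡5), b=11^-2·(≡4) mod 11; (5|11)=+1, (4|11)=+1; (−1)^{-4·-2·5}·(+1)^-2·(+1)^-4 = +1.
v=7: a=7^4·(≡1), b=7^2·(≡5) mod 7; (1|7)=+1, (5|7)=-1; (−1)^{4·2·3}·(+1)^2·(-1)^4 = +1.
v=31: a=31^2·(≡21), b=31^1·(≡23) mod 31; (21|31)=-1, (23|31)=-1; (−1)^{2·1·15}·(-1)^1·(-1)^2 = -1.
v=∞: -138 < 0 and -9269 < 0  ⇒  (a,b)_∞ = -1.
v=13: a=13^2·(≡2), b=13^-1·(≡6) mod 13; (2|13)=-1, (6|13)=-1; (−1)^{2·-1·6}·(-1)^-1·(-1)^2 = -1.
v=3: a=3^7·(≡2), b=3^6·(≡1) mod 3; (2|3)=-1, (1|3)=+1; (−1)^{7·6·1}·(-1)^6·(+1)^7 = +1.
Ram(-138, -9269) = {13, 23, 31, ∞}; no ℚ_13-point on the conic.

[13, 23, 31, inf]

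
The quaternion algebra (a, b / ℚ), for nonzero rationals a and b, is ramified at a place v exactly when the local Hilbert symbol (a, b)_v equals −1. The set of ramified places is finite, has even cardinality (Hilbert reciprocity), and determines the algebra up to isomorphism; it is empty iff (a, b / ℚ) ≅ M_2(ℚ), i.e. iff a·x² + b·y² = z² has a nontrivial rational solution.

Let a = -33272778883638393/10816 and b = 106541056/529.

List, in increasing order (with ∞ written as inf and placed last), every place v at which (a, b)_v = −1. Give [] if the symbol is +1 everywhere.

[2, 11, 19, 23]

Mod squares: a ≡ -149017, b ≡ 19. Check v ∈ {∞, 2, 3, 11, 13, 19, 23, 31, 37, 43}.
v=∞: -149017 < 0 and 19 > 0  ⇒  (a,b)_∞ = +1.
v=43: a=43^2·(≡23), b=43^0·(≡33) mod 43; (23|43)=+1, (33|43)=-1; (−1)^{2·0·21}·(+1)^0·(-1)^2 = +1.
v=3: a=3^6·(≡2), b=3^0·(≡1) mod 3; (2|3)=-1, (1|3)=+1; (−1)^{6·0·1}·(-1)^0·(+1)^6 = +1.
v=31: a=31^1·(≡24), b=31^0·(≡4) mod 31; (24|31)=-1, (4|31)=+1; (−1)^{1·0·15}·(-1)^0·(+1)^1 = +1.
v=2: v_2(a)=-6, v_2(b)=12; units ≡ 7, 3 (mod 8); ε·ε+αω+βω = 1·1+-6·1+12·0 ≡ 1  ⇒  (a,b)_2 = -1.
v=13: a=13^-2·(≡8), b=13^0·(≡7) mod 13; (8|13)=-1, (7|13)=-1; (−1)^{-2·0·6}·(-1)^0·(-1)^-2 = +1.
v=23: a=23^1·(≡21), b=23^-2·(≡19) mod 23; (21|23)=-1, (19|23)=-1; (−1)^{1·-2·11}·(-1)^-2·(-1)^1 = -1.
v=37: a=37^2·(≡20), b=37^2·(≡18) mod 37; (20|37)=-1, (18|37)=-1; (−1)^{2·2·18}·(-1)^2·(-1)^2 = +1.
v=11: a=11^3·(≡3), b=11^0·(≡6) mod 11; (3|11)=+1, (6|11)=-1; (−1)^{3·0·5}·(+1)^0·(-1)^3 = -1.
v=19: a=19^1·(≡11), b=19^1·(≡9) mod 19; (11|19)=+1, (9|19)=+1; (−1)^{1·1·9}·(+1)^1·(+1)^1 = -1.
Ram(-149017, 19) = {2, 11, 19, 23}; no ℚ_2-point on the conic.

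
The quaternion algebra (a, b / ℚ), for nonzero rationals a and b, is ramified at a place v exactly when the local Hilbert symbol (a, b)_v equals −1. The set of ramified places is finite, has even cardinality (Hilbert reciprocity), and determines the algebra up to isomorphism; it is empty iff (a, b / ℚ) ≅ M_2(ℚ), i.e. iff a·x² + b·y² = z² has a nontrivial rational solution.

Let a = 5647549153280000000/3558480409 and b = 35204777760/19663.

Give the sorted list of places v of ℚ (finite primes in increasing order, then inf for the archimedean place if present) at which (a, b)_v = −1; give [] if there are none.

Mod squares: a ≡ 5, b ≡ 147630. Check v ∈ {∞, 2, 3, 5, 7, 11, 17, 19, 23, 29, 37, 53}.
v=53: a=53^0·(≡33), b=53^-2·(≡44) mod 53; (33|53)=-1, (44|53)=+1; (−1)^{0·-2·26}·(-1)^-2·(+1)^0 = +1.
v=3: a=3^0·(≡2), b=3^1·(≡1) mod 3; (2|3)=-1, (1|3)=+1; (−1)^{0·1·1}·(-1)^1·(+1)^0 = -1.
v=37: a=37^0·(≡22), b=37^1·(≡20) mod 37; (22|37)=-1, (20|37)=-1; (−1)^{0·1·18}·(-1)^1·(-1)^0 = -1.
v=19: a=19^4·(≡5), b=19^3·(≡10) mod 19; (5|19)=+1, (10|19)=-1; (−1)^{4·3·9}·(+1)^3·(-1)^4 = +1.
v=23: a=23^2·(≡14), b=23^0·(≡8) mod 23; (14|23)=-1, (8|23)=+1; (−1)^{2·0·11}·(-1)^0·(+1)^2 = +1.
v=7: a=7^0·(≡6), b=7^-1·(≡6) mod 7; (6|7)=-1, (6|7)=-1; (−1)^{0·-1·3}·(-1)^-1·(-1)^0 = -1.
v=∞: 5 > 0 and 147630 > 0  ⇒  (a,b)_∞ = +1.
v=17: a=17^-2·(≡7), b=17^2·(≡1) mod 17; (7|17)=-1, (1|17)=+1; (−1)^{-2·2·8}·(-1)^2·(+1)^-2 = +1.
v=11: a=11^-4·(≡3), b=11^0·(≡7) mod 11; (3|11)=+1, (7|11)=-1; (−1)^{-4·0·5}·(+1)^0·(-1)^-4 = +1.
v=2: v_2(a)=20, v_2(b)=5; units ≡ 5, 7 (mod 8); ε·ε+αω+βω = 0·1+20·0+5·1 ≡ 1  ⇒  (a,b)_2 = -1.
v=5: a=5^7·(≡1), b=5^1·(≡4) mod 5; (1|5)=+1, (4|5)=+1; (−1)^{7·1·2}·(+1)^1·(+1)^7 = +1.
v=29: a=29^-2·(≡20), b=29^0·(≡23) mod 29; (20|29)=+1, (23|29)=+1; (−1)^{-2·0·14}·(+1)^0·(+1)^-2 = +1.
Ram(5, 147630) = {2, 3, 7, 37}; no ℚ_2-point on the conic.

[2, 3, 7, 37]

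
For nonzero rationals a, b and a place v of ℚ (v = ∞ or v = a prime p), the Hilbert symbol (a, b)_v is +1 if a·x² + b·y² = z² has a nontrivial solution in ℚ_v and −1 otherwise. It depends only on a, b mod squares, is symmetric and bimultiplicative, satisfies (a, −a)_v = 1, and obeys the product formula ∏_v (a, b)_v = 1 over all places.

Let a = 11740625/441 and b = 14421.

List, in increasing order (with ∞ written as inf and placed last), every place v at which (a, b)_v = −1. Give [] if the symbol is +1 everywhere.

(a, b) ≡ (65, 14421) mod (ℚ^×)²; places V = {2, 3, 5, 7, 11, 13, 17, 19, 23, ∞}.
(a,b)_19: α=0, u≡3; β=1, v≡18 (mod 19); (3|19)=-1, (18|19)=-1; sign (−1)^0·-1^1·-1^0 = -1.
(a,b)_23: α=0, u≡17; β=1, v≡6 (mod 23); (17|23)=-1, (6|23)=+1; sign (−1)^0·-1^1·+1^0 = -1.
(a,b)_5: α=5, u≡2; β=0, v≡1 (mod 5); (2|5)=-1, (1|5)=+1; sign (−1)^0·-1^0·+1^5 = +1.
(a,b)_∞: sgn(65)=+, sgn(14421)=+, so +1.
(a,b)_2: α=0, β=0; u≡1, v≡5 (mod 8); ε(u)ε(v)=0·0, αω(v)=0·1, βω(u)=0·0; sum ≡ 0  ⇒  +1.
(a,b)_17: α=2, u≡5; β=0, v≡5 (mod 17); (5|17)=-1, (5|17)=-1; sign (−1)^0·-1^0·-1^2 = +1.
(a,b)_11: α=0, u≡6; β=1, v≡2 (mod 11); (6|11)=-1, (2|11)=-1; sign (−1)^0·-1^1·-1^0 = -1.
(a,b)_13: α=1, u≡11; β=0, v≡4 (mod 13); (11|13)=-1, (4|13)=+1; sign (−1)^0·-1^0·+1^1 = +1.
(a,b)_7: α=-2, u≡4; β=0, v≡1 (mod 7); (4|7)=+1, (1|7)=+1; sign (−1)^0·+1^0·+1^-2 = +1.
(a,b)_3: α=-2, u≡2; β=1, v≡1 (mod 3); (2|3)=-1, (1|3)=+1; sign (−1)^0·-1^1·+1^-2 = -1.
(65, 14421 / ℚ) ramifies at {3, 11, 19, 23}: a division algebra.

[3, 11, 19, 23]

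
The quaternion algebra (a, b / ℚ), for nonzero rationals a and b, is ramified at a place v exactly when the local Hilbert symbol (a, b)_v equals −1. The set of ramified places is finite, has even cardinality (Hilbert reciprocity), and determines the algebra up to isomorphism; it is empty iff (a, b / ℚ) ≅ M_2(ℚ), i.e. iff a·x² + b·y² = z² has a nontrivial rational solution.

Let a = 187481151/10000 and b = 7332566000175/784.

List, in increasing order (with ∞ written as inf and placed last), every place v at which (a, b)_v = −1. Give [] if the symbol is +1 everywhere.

[2, 41]

(a, b) ≡ (172159, 663) mod (ℚ^×)²; places V = {2, 3, 5, 7, 11, 13, 17, 19, 41, ∞}.
(a,b)_3: α=2, u≡1; β=7, v≡2 (mod 3); (1|3)=+1, (2|3)=-1; sign (−1)^0·+1^7·-1^2 = +1.
(a,b)_7: α=0, u≡1; β=-2, v≡5 (mod 7); (1|7)=+1, (5|7)=-1; sign (−1)^0·+1^-2·-1^0 = +1.
(a,b)_∞: sgn(172159)=+, sgn(663)=+, so +1.
(a,b)_41: α=1, u≡15; β=2, v≡19 (mod 41); (15|41)=-1, (19|41)=-1; sign (−1)^0·-1^2·-1^1 = -1.
(a,b)_11: α=2, u≡4; β=0, v≡3 (mod 11); (4|11)=+1, (3|11)=+1; sign (−1)^0·+1^0·+1^2 = +1.
(a,b)_13: α=1, u≡4; β=1, v≡10 (mod 13); (4|13)=+1, (10|13)=+1; sign (−1)^0·+1^1·+1^1 = +1.
(a,b)_19: α=1, u≡17; β=2, v≡16 (mod 19); (17|19)=+1, (16|19)=+1; sign (−1)^0·+1^2·+1^1 = +1.
(a,b)_2: α=-4, β=-4; u≡7, v≡7 (mod 8); ε(u)ε(v)=1·1, αω(v)=-4·0, βω(u)=-4·0; sum ≡ 1  ⇒  -1.
(a,b)_17: α=1, u≡3; β=1, v≡14 (mod 17); (3|17)=-1, (14|17)=-1; sign (−1)^0·-1^1·-1^1 = +1.
(a,b)_5: α=-4, u≡1; β=2, v≡3 (mod 5); (1|5)=+1, (3|5)=-1; sign (−1)^0·+1^2·-1^-4 = +1.
Ram(172159, 663) = {2, 41}; no ℚ_2-point on the conic.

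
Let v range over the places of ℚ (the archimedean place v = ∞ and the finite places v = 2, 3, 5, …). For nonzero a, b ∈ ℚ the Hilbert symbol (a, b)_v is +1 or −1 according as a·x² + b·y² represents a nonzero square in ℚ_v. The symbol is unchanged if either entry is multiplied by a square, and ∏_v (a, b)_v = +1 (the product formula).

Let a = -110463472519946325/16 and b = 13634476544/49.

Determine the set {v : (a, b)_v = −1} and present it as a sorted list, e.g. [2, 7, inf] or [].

[2, 23]

(a, b) ≡ (-13, 315146) mod (ℚ^×)²; places V = {2, 3, 5, 7, 13, 17, 23, 31, ∞}.
(a,b)_2: α=-4, β=9; u≡3, v≡5 (mod 8); ε(u)ε(v)=1·0, αω(v)=-4·1, βω(u)=9·1; sum ≡ 1  ⇒  -1.
(a,b)_13: α=5, u≡12; β=3, v≡9 (mod 13); (12|13)=+1, (9|13)=+1; sign (−1)^0·+1^3·+1^5 = +1.
(a,b)_31: α=2, u≡18; β=1, v≡22 (mod 31); (18|31)=+1, (22|31)=-1; sign (−1)^0·+1^1·-1^2 = +1.
(a,b)_5: α=2, u≡2; β=0, v≡1 (mod 5); (2|5)=-1, (1|5)=+1; sign (−1)^0·-1^0·+1^2 = +1.
(a,b)_23: α=2, u≡22; β=1, v≡21 (mod 23); (22|23)=-1, (21|23)=-1; sign (−1)^0·-1^1·-1^2 = -1.
(a,b)_17: α=2, u≡9; β=1, v≡4 (mod 17); (9|17)=+1, (4|17)=+1; sign (−1)^0·+1^1·+1^2 = +1.
(a,b)_3: α=4, u≡2; β=0, v≡2 (mod 3); (2|3)=-1, (2|3)=-1; sign (−1)^0·-1^0·-1^4 = +1.
(a,b)_7: α=0, u≡2; β=-2, v≡3 (mod 7); (2|7)=+1, (3|7)=-1; sign (−1)^0·+1^-2·-1^0 = +1.
(a,b)_∞: sgn(-13)=−, sgn(315146)=+, so +1.
(-13, 315146 / ℚ) ramifies at {2, 23}: a division algebra.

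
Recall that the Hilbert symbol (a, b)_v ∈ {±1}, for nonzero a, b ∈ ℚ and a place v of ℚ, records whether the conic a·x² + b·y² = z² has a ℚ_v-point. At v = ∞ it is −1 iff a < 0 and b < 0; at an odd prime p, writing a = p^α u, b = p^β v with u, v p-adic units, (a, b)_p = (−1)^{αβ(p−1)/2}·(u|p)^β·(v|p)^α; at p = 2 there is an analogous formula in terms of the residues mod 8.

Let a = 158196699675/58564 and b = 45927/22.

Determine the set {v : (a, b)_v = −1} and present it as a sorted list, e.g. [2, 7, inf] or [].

[2, 7]

(a, b) ≡ (3, 154) mod (ℚ^×)²; places V = {2, 3, 5, 7, 11, ∞}.
(a,b)_3: α=17, u≡1; β=8, v≡1 (mod 3); (1|3)=+1, (1|3)=+1; sign (−1)^0·+1^8·+1^17 = +1.
(a,b)_5: α=2, u≡3; β=0, v≡1 (mod 5); (3|5)=-1, (1|5)=+1; sign (−1)^0·-1^0·+1^2 = +1.
(a,b)_7: α=2, u≡3; β=1, v≡2 (mod 7); (3|7)=-1, (2|7)=+1; sign (−1)^0·-1^1·+1^2 = -1.
(a,b)_11: α=-4, u≡9; β=-1, v≡1 (mod 11); (9|11)=+1, (1|11)=+1; sign (−1)^0·+1^-1·+1^-4 = +1.
(a,b)_∞: sgn(3)=+, sgn(154)=+, so +1.
(a,b)_2: α=-2, β=-1; u≡3, v≡5 (mod 8); ε(u)ε(v)=1·0, αω(v)=-2·1, βω(u)=-1·1; sum ≡ 1  ⇒  -1.
Ram(3, 154) = {2, 7}; no ℚ_2-point on the conic.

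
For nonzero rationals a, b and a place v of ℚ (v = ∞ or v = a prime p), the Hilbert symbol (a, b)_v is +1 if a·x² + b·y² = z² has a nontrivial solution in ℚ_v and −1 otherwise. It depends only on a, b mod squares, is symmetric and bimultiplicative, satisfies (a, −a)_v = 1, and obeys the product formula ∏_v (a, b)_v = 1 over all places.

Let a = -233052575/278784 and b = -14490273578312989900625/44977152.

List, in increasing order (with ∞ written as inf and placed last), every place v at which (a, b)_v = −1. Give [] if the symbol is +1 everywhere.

Mod squares: a ≡ -527, b ≡ -5323227. Check v ∈ {∞, 2, 3, 5, 7, 11, 13, 17, 19, 31, 37}.
v=13: a=13^0·(≡2), b=13^1·(≡5) mod 13; (2|13)=-1, (5|13)=-1; (−1)^{0·1·6}·(-1)^1·(-1)^0 = -1.
v=3: a=3^-2·(≡1), b=3^-1·(≡1) mod 3; (1|3)=+1, (1|3)=+1; (−1)^{-2·-1·1}·(+1)^-1·(+1)^-2 = +1.
v=11: a=11^-2·(≡5), b=11^-4·(≡9) mod 11; (5|11)=+1, (9|11)=+1; (−1)^{-2·-4·5}·(+1)^-4·(+1)^-2 = +1.
v=37: a=37^0·(≡21), b=37^1·(≡8) mod 37; (21|37)=+1, (8|37)=-1; (−1)^{0·1·18}·(+1)^1·(-1)^0 = +1.
v=5: a=5^2·(≡3), b=5^4·(≡2) mod 5; (3|5)=-1, (2|5)=-1; (−1)^{2·4·2}·(-1)^4·(-1)^2 = +1.
v=7: a=7^2·(≡5), b=7^1·(≡6) mod 7; (5|7)=-1, (6|7)=-1; (−1)^{2·1·3}·(-1)^1·(-1)^2 = -1.
v=∞: -527 < 0 and -5323227 < 0  ⇒  (a,b)_∞ = -1.
v=31: a=31^1·(≡16), b=31^3·(≡15) mod 31; (16|31)=+1, (15|31)=-1; (−1)^{1·3·15}·(+1)^3·(-1)^1 = +1.
v=19: a=19^2·(≡4), b=19^6·(≡14) mod 19; (4|19)=+1, (14|19)=-1; (−1)^{2·6·9}·(+1)^6·(-1)^2 = +1.
v=17: a=17^1·(≡12), b=17^3·(≡9) mod 17; (12|17)=-1, (9|17)=+1; (−1)^{1·3·8}·(-1)^3·(+1)^1 = -1.
v=2: v_2(a)=-8, v_2(b)=-10; units ≡ 1, 5 (mod 8); ε·ε+αω+βω = 0·0+-8·1+-10·0 ≡ 0  ⇒  (a,b)_2 = +1.
|Ram(-527, -5323227)| = 4, even; anisotropic at {7, 13, 17, ∞}.

[7, 13, 17, inf]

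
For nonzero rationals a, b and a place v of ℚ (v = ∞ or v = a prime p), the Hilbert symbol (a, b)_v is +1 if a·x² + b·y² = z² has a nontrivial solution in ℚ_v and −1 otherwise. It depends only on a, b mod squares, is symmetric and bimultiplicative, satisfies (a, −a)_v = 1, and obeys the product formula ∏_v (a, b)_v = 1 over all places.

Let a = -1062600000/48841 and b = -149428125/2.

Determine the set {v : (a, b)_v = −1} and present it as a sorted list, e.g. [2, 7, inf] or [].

[5, 7, 23, inf]

Mod squares: a ≡ -26565, b ≡ -53130. Check v ∈ {∞, 2, 3, 5, 7, 11, 13, 17, 23}.
v=3: a=3^1·(≡1), b=3^3·(≡2) mod 3; (1|3)=+1, (2|3)=-1; (−1)^{1·3·1}·(+1)^3·(-1)^1 = +1.
v=5: a=5^5·(≡3), b=5^5·(≡4) mod 5; (3|5)=-1, (4|5)=+1; (−1)^{5·5·2}·(-1)^5·(+1)^5 = -1.
v=11: a=11^1·(≡9), b=11^1·(≡10) mod 11; (9|11)=+1, (10|11)=-1; (−1)^{1·1·5}·(+1)^1·(-1)^1 = +1.
v=17: a=17^-2·(≡6), b=17^0·(≡11) mod 17; (6|17)=-1, (11|17)=-1; (−1)^{-2·0·8}·(-1)^0·(-1)^-2 = +1.
v=∞: -26565 < 0 and -53130 < 0  ⇒  (a,b)_∞ = -1.
v=23: a=23^1·(≡16), b=23^1·(≡2) mod 23; (16|23)=+1, (2|23)=+1; (−1)^{1·1·11}·(+1)^1·(+1)^1 = -1.
v=2: v_2(a)=6, v_2(b)=-1; units ≡ 3, 3 (mod 8); ε·ε+αω+βω = 1·1+6·1+-1·1 ≡ 0  ⇒  (a,b)_2 = +1.
v=13: a=13^-2·(≡2), b=13^0·(≡12) mod 13; (2|13)=-1, (12|13)=+1; (−1)^{-2·0·6}·(-1)^0·(+1)^-2 = +1.
v=7: a=7^1·(≡6), b=7^1·(≡5) mod 7; (6|7)=-1, (5|7)=-1; (−1)^{1·1·3}·(-1)^1·(-1)^1 = -1.
(-26565, -53130 / ℚ) ramifies at {5, 7, 23, ∞}: a division algebra.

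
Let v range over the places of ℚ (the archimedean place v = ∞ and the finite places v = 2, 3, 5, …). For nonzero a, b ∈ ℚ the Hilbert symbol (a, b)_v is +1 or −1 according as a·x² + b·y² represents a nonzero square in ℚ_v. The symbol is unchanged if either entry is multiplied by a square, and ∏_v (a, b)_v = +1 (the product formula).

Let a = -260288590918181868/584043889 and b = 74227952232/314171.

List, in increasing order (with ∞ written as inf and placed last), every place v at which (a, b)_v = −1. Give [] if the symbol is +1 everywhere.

Mod squares: a ≡ -3, b ≡ 12958. Check v ∈ {∞, 2, 3, 7, 11, 13, 19, 31}.
v=7: a=7^6·(≡1), b=7^4·(≡4) mod 7; (1|7)=+1, (4|7)=+1; (−1)^{6·4·3}·(+1)^4·(+1)^6 = +1.
v=13: a=13^-6·(≡9), b=13^-4·(≡4) mod 13; (9|13)=+1, (4|13)=+1; (−1)^{-6·-4·6}·(+1)^-4·(+1)^-6 = +1.
v=11: a=11^-2·(≡10), b=11^-1·(≡1) mod 11; (10|11)=-1, (1|11)=+1; (−1)^{-2·-1·5}·(-1)^-1·(+1)^-2 = -1.
v=3: a=3^13·(≡2), b=3^8·(≡1) mod 3; (2|3)=-1, (1|3)=+1; (−1)^{13·8·1}·(-1)^8·(+1)^13 = +1.
v=19: a=19^2·(≡11), b=19^1·(≡7) mod 19; (11|19)=+1, (7|19)=+1; (−1)^{2·1·9}·(+1)^1·(+1)^2 = +1.
v=∞: -3 < 0 and 12958 > 0  ⇒  (a,b)_∞ = +1.
v=2: v_2(a)=2, v_2(b)=3; units ≡ 5, 7 (mod 8); ε·ε+αω+βω = 0·1+2·0+3·1 ≡ 1  ⇒  (a,b)_2 = -1.
v=31: a=31^2·(≡5), b=31^1·(≡29) mod 31; (5|31)=+1, (29|31)=-1; (−1)^{2·1·15}·(+1)^1·(-1)^2 = +1.
Ram(-3, 12958) = {2, 11}; no ℚ_2-point on the conic.

[2, 11]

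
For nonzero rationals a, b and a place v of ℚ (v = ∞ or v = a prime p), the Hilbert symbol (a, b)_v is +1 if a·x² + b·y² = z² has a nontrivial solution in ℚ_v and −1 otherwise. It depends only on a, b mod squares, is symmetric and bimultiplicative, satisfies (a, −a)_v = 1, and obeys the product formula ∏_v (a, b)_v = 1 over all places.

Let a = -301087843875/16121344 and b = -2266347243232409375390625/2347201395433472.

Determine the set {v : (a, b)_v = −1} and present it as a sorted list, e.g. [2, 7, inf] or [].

[5, 7, 23, inf]

(a, b) ≡ (-91770, -2) mod (ℚ^×)²; places V = {2, 3, 5, 7, 13, 17, 19, 23, 37, ∞}.
(a,b)_13: α=2, u≡12; β=4, v≡2 (mod 13); (12|13)=+1, (2|13)=-1; sign (−1)^0·+1^4·-1^2 = +1.
(a,b)_7: α=3, u≡1; β=6, v≡6 (mod 7); (1|7)=+1, (6|7)=-1; sign (−1)^0·+1^6·-1^3 = -1.
(a,b)_∞: sgn(-91770)=−, sgn(-2)=−, so -1.
(a,b)_17: α=0, u≡15; β=-2, v≡13 (mod 17); (15|17)=+1, (13|17)=+1; sign (−1)^0·+1^-2·+1^0 = +1.
(a,b)_3: α=7, u≡1; β=14, v≡1 (mod 3); (1|3)=+1, (1|3)=+1; sign (−1)^0·+1^14·+1^7 = +1.
(a,b)_2: α=-9, β=-13; u≡3, v≡7 (mod 8); ε(u)ε(v)=1·1, αω(v)=-9·0, βω(u)=-13·1; sum ≡ 0  ⇒  +1.
(a,b)_23: α=-1, u≡18; β=-2, v≡22 (mod 23); (18|23)=+1, (22|23)=-1; sign (−1)^0·+1^-2·-1^-1 = -1.
(a,b)_19: α=1, u≡8; β=2, v≡6 (mod 19); (8|19)=-1, (6|19)=+1; sign (−1)^0·-1^2·+1^1 = +1.
(a,b)_37: α=-2, u≡4; β=-4, v≡5 (mod 37); (4|37)=+1, (5|37)=-1; sign (−1)^0·+1^-4·-1^-2 = +1.
(a,b)_5: α=3, u≡1; β=8, v≡2 (mod 5); (1|5)=+1, (2|5)=-1; sign (−1)^0·+1^8·-1^3 = -1.
(-91770, -2 / ℚ) ramifies at {5, 7, 23, ∞}: a division algebra.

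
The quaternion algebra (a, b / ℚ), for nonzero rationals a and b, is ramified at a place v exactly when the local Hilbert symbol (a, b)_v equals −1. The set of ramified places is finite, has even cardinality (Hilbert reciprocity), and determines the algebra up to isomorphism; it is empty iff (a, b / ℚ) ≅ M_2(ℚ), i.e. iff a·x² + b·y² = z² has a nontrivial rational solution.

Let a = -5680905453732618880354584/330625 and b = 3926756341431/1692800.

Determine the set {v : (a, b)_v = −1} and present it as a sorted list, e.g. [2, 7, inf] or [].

[2, 11, 13, 17]

Mod squares: a ≡ -806, b ≡ 498542. Check v ∈ {∞, 2, 3, 5, 7, 11, 13, 17, 23, 31, 43}.
v=3: a=3^14·(≡1), b=3^8·(≡2) mod 3; (1|3)=+1, (2|3)=-1; (−1)^{14·8·1}·(+1)^8·(-1)^14 = +1.
v=7: a=7^2·(≡5), b=7^4·(≡4) mod 7; (5|7)=-1, (4|7)=+1; (−1)^{2·4·3}·(-1)^4·(+1)^2 = +1.
v=2: v_2(a)=3, v_2(b)=-7; units ≡ 5, 7 (mod 8); ε·ε+αω+βω = 0·1+3·0+-7·1 ≡ 1  ⇒  (a,b)_2 = -1.
v=11: a=11^4·(≡10), b=11^1·(≡7) mod 11; (10|11)=-1, (7|11)=-1; (−1)^{4·1·5}·(-1)^1·(-1)^4 = -1.
v=17: a=17^2·(≡10), b=17^1·(≡4) mod 17; (10|17)=-1, (4|17)=+1; (−1)^{2·1·8}·(-1)^1·(+1)^2 = -1.
v=31: a=31^3·(≡7), b=31^1·(≡23) mod 31; (7|31)=+1, (23|31)=-1; (−1)^{3·1·15}·(+1)^1·(-1)^3 = +1.
v=5: a=5^-4·(≡4), b=5^-2·(≡3) mod 5; (4|5)=+1, (3|5)=-1; (−1)^{-4·-2·2}·(+1)^-2·(-1)^-4 = +1.
v=23: a=23^-2·(≡19), b=23^-2·(≡15) mod 23; (19|23)=-1, (15|23)=-1; (−1)^{-2·-2·11}·(-1)^-2·(-1)^-2 = +1.
v=43: a=43^2·(≡41), b=43^1·(≡42) mod 43; (41|43)=+1, (42|43)=-1; (−1)^{2·1·21}·(+1)^1·(-1)^2 = +1.
v=13: a=13^1·(≡10), b=13^0·(≡8) mod 13; (10|13)=+1, (8|13)=-1; (−1)^{1·0·6}·(+1)^0·(-1)^1 = -1.
v=∞: -806 < 0 and 498542 > 0  ⇒  (a,b)_∞ = +1.
Ram(-806, 498542) = {2, 11, 13, 17}; no ℚ_2-point on the conic.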